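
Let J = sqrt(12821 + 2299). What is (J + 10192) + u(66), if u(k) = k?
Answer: 10258 + 12*sqrt(105) ≈ 10381.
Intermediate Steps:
J = 12*sqrt(105) (J = sqrt(15120) = 12*sqrt(105) ≈ 122.96)
(J + 10192) + u(66) = (12*sqrt(105) + 10192) + 66 = (10192 + 12*sqrt(105)) + 66 = 10258 + 12*sqrt(105)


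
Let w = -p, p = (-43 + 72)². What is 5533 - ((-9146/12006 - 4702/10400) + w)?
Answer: 199006127053/31215600 ≈ 6375.2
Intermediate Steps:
p = 841 (p = 29² = 841)
w = -841 (w = -1*841 = -841)
5533 - ((-9146/12006 - 4702/10400) + w) = 5533 - ((-9146/12006 - 4702/10400) - 841) = 5533 - ((-9146*1/12006 - 4702*1/10400) - 841) = 5533 - ((-4573/6003 - 2351/5200) - 841) = 5533 - (-37892653/31215600 - 841) = 5533 - 1*(-26290212253/31215600) = 5533 + 26290212253/31215600 = 199006127053/31215600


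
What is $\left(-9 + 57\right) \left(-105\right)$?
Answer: $-5040$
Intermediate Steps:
$\left(-9 + 57\right) \left(-105\right) = 48 \left(-105\right) = -5040$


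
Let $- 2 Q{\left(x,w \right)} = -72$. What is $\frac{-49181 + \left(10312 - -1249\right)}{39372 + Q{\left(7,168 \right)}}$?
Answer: $- \frac{3135}{3284} \approx -0.95463$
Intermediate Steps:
$Q{\left(x,w \right)} = 36$ ($Q{\left(x,w \right)} = \left(- \frac{1}{2}\right) \left(-72\right) = 36$)
$\frac{-49181 + \left(10312 - -1249\right)}{39372 + Q{\left(7,168 \right)}} = \frac{-49181 + \left(10312 - -1249\right)}{39372 + 36} = \frac{-49181 + \left(10312 + 1249\right)}{39408} = \left(-49181 + 11561\right) \frac{1}{39408} = \left(-37620\right) \frac{1}{39408} = - \frac{3135}{3284}$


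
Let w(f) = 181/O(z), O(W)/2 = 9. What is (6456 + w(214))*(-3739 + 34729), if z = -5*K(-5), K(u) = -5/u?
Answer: 601149185/3 ≈ 2.0038e+8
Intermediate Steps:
z = -5 (z = -(-25)/(-5) = -(-25)*(-1)/5 = -5*1 = -5)
O(W) = 18 (O(W) = 2*9 = 18)
w(f) = 181/18
(6456 + w(214))*(-3739 + 34729) = (6456 + 181/18)*(-3739 + 34729) = (116389/18)*30990 = 601149185/3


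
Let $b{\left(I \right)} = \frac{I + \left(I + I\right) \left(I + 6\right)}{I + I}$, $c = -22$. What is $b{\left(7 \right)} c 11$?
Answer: $-3267$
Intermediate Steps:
$b{\left(I \right)} = \frac{I + 2 I \left(6 + I\right)}{2 I}$
$b{\left(7 \right)} c 11 = \left(\frac{13}{2} + 7\right) \left(-22\right) 11 = \frac{27}{2} \left(-22\right) 11 = \left(-297\right) 11 = -3267$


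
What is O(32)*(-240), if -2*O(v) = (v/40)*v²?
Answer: 98304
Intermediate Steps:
O(v) = -v³/80 (O(v) = -v/40*v²/2 = -v³/80)
O(32)*(-240) = -1/80*32³*(-240) = -1/80*32768*(-240) = -2048/5*(-240) = 98304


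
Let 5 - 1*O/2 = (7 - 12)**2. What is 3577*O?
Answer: -143080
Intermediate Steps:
O = -40 (O = 10 - 2*(7 - 12)**2 = 10 - 2*(-5)**2 = 10 - 2*25 = 10 - 50 = -40)
3577*O = 3577*(-40) = -143080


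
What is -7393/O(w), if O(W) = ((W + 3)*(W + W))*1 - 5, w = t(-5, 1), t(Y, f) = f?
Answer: -7393/3 ≈ -2464.3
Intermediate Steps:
w = 1
O(W) = -5 + 2*W*(3 + W) (O(W) = ((3 + W)*(2*W))*1 - 5 = (2*W*(3 + W))*1 - 5 = 2*W*(3 + W) - 5 = -5 + 2*W*(3 + W))
-7393/O(w) = -7393/(-5 + 2*1² + 6*1) = -7393/(-5 + 2*1 + 6) = -7393/(-5 + 2 + 6) = -7393/3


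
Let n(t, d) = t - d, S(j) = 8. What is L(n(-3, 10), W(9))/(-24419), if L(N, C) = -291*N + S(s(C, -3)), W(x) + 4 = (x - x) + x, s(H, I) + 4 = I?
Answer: -3791/24419 ≈ -0.15525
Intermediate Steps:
s(H, I) = -4 + I
W(x) = -4 + x (W(x) = -4 + ((x - x) + x) = -4 + (0 + x) = -4 + x)
L(N, C) = 8 - 291*N (L(N, C) = -291*N + 8 = 8 - 291*N)
L(n(-3, 10), W(9))/(-24419) = (8 - 291*(-3 - 1*10))/(-24419) = (8 - 291*(-3 - 10))*(-1/24419) = (8 - 291*(-13))*(-1/24419) = (8 + 3783)*(-1/24419) = 3791*(-1/24419) = -3791/24419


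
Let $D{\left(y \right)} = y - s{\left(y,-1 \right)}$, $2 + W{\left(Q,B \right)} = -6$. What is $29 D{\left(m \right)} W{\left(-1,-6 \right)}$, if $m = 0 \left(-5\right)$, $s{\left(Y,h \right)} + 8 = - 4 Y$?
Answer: $-1856$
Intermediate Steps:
$s{\left(Y,h \right)} = -8 - 4 Y$
$W{\left(Q,B \right)} = -8$ ($W{\left(Q,B \right)} = -2 - 6 = -8$)
$m = 0$
$D{\left(y \right)} = 8 + 5 y$ ($D{\left(y \right)} = y - \left(-8 - 4 y\right) = y + \left(8 + 4 y\right) = 8 + 5 y$)
$29 D{\left(m \right)} W{\left(-1,-6 \right)} = 29 \left(8 + 5 \cdot 0\right) \left(-8\right) = 29 \left(8 + 0\right) \left(-8\right) = 29 \cdot 8 \left(-8\right) = 232 \left(-8\right) = -1856$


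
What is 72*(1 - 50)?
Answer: -3528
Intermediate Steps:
72*(1 - 50) = 72*(-49) = -3528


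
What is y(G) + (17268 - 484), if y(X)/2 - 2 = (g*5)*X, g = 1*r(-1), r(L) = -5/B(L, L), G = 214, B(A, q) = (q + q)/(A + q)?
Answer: 6088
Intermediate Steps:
B(A, q) = 2*q/(A + q) (B(A, q) = (2*q)/(A + q) = 2*q/(A + q))
r(L) = -5 (r(L) = -5*(L + L)/(2*L) = -5/(2*L/((2*L))) = -5/(2*L*(1/(2*L))) = -5/1 = -5*1 = -5)
g = -5 (g = 1*(-5) = -5)
y(X) = 4 - 50*X (y(X) = 4 + 2*((-5*5)*X) = 4 + 2*(-25*X) = 4 - 50*X)
y(G) + (17268 - 484) = (4 - 50*214) + (17268 - 484) = (4 - 10700) + 16784 = -10696 + 16784 = 6088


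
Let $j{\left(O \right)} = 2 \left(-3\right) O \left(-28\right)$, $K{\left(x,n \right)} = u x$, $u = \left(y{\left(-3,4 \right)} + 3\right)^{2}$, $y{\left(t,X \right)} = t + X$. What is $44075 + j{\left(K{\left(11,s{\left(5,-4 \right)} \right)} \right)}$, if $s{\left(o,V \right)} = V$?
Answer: $73643$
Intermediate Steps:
$y{\left(t,X \right)} = X + t$
$u = 16$ ($u = \left(\left(4 - 3\right) + 3\right)^{2} = \left(1 + 3\right)^{2} = 4^{2} = 16$)
$K{\left(x,n \right)} = 16 x$
$j{\left(O \right)} = 168 O$ ($j{\left(O \right)} = - 6 O \left(-28\right) = 168 O$)
$44075 + j{\left(K{\left(11,s{\left(5,-4 \right)} \right)} \right)} = 44075 + 168 \cdot 16 \cdot 11 = 44075 + 168 \cdot 176 = 44075 + 29568 = 73643$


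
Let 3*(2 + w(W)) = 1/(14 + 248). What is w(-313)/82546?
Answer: -1571/64881156 ≈ -2.4214e-5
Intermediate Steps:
w(W) = -1571/786 (w(W) = -2 + 1/(3*(14 + 248)) = -2 + (⅓)/262 = -2 + (⅓)*(1/262) = -2 + 1/786 = -1571/786)
w(-313)/82546 = -1571/786/82546 = -1571/786*1/82546 = -1571/64881156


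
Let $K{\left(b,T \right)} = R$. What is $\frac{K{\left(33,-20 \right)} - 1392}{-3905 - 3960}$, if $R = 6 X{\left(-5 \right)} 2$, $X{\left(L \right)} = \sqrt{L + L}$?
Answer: $\frac{1392}{7865} - \frac{12 i \sqrt{10}}{7865} \approx 0.17699 - 0.0048248 i$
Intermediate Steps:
$X{\left(L \right)} = \sqrt{2} \sqrt{L}$ ($X{\left(L \right)} = \sqrt{2 L} = \sqrt{2} \sqrt{L}$)
$R = 12 i \sqrt{10}$ ($R = 6 \sqrt{2} \sqrt{-5} \cdot 2 = 6 \sqrt{2} i \sqrt{5} \cdot 2 = 6 i \sqrt{10} \cdot 2 = 12 i \sqrt{10} \approx 37.947 i$)
$K{\left(b,T \right)} = 12 i \sqrt{10}$
$\frac{K{\left(33,-20 \right)} - 1392}{-3905 - 3960} = \frac{12 i \sqrt{10} - 1392}{-3905 - 3960} = \frac{-1392 + 12 i \sqrt{10}}{-7865} = \left(-1392 + 12 i \sqrt{10}\right) \left(- \frac{1}{7865}\right) = \frac{1392}{7865} - \frac{12 i \sqrt{10}}{7865}$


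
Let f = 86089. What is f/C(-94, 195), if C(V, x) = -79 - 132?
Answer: -86089/211 ≈ -408.00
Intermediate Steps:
C(V, x) = -211
f/C(-94, 195) = 86089/(-211) = 86089*(-1/211) = -86089/211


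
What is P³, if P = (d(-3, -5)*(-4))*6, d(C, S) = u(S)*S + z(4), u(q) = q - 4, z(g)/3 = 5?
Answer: -2985984000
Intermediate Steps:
z(g) = 15 (z(g) = 3*5 = 15)
u(q) = -4 + q
d(C, S) = 15 + S*(-4 + S) (d(C, S) = (-4 + S)*S + 15 = S*(-4 + S) + 15 = 15 + S*(-4 + S))
P = -1440 (P = ((15 - 5*(-4 - 5))*(-4))*6 = ((15 - 5*(-9))*(-4))*6 = ((15 + 45)*(-4))*6 = (60*(-4))*6 = -240*6 = -1440)
P³ = (-1440)³ = -2985984000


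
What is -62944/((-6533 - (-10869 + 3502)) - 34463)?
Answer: 62944/33629 ≈ 1.8717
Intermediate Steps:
-62944/((-6533 - (-10869 + 3502)) - 34463) = -62944/((-6533 - 1*(-7367)) - 34463) = -62944/((-6533 + 7367) - 34463) = -62944/(834 - 34463) = -62944/(-33629) = -62944*(-1/33629) = 62944/33629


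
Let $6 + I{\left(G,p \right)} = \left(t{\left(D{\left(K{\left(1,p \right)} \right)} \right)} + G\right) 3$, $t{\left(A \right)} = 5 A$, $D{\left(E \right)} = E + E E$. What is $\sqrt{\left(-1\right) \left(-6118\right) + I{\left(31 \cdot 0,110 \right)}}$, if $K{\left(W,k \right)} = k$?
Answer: $\sqrt{189262} \approx 435.04$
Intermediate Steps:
$D{\left(E \right)} = E + E^{2}$
$I{\left(G,p \right)} = -6 + 3 G + 15 p \left(1 + p\right)$ ($I{\left(G,p \right)} = -6 + \left(5 p \left(1 + p\right) + G\right) 3 = -6 + \left(G + 5 p \left(1 + p\right)\right) 3 = -6 + \left(3 G + 15 p \left(1 + p\right)\right) = -6 + 3 G + 15 p \left(1 + p\right)$)
$\sqrt{\left(-1\right) \left(-6118\right) + I{\left(31 \cdot 0,110 \right)}} = \sqrt{\left(-1\right) \left(-6118\right) + \left(-6 + 3 \cdot 31 \cdot 0 + 15 \cdot 110 \left(1 + 110\right)\right)} = \sqrt{6118 + \left(-6 + 3 \cdot 0 + 15 \cdot 110 \cdot 111\right)} = \sqrt{6118 + \left(-6 + 0 + 183150\right)} = \sqrt{6118 + 183144} = \sqrt{189262}$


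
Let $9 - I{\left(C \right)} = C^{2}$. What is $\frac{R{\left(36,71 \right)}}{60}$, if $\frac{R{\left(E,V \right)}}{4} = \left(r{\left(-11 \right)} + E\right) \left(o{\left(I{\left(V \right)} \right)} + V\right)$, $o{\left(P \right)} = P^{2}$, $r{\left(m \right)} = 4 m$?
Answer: $-13504584$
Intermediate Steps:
$I{\left(C \right)} = 9 - C^{2}$
$R{\left(E,V \right)} = 4 \left(-44 + E\right) \left(V + \left(9 - V^{2}\right)^{2}\right)$ ($R{\left(E,V \right)} = 4 \left(4 \left(-11\right) + E\right) \left(\left(9 - V^{2}\right)^{2} + V\right) = 4 \left(-44 + E\right) \left(V + \left(9 - V^{2}\right)^{2}\right)$)
$\frac{R{\left(36,71 \right)}}{60} = \frac{\left(-176\right) 71 - 176 \left(-9 + 71^{2}\right)^{2} + 4 \cdot 36 \cdot 71 + 4 \cdot 36 \left(-9 + 71^{2}\right)^{2}}{60} = \left(-12496 - 176 \left(-9 + 5041\right)^{2} + 10224 + 4 \cdot 36 \left(-9 + 5041\right)^{2}\right) \frac{1}{60} = \left(-12496 - 176 \cdot 5032^{2} + 10224 + 4 \cdot 36 \cdot 5032^{2}\right) \frac{1}{60} = \left(-12496 - 4456500224 + 10224 + 4 \cdot 36 \cdot 25321024\right) \frac{1}{60} = \left(-12496 - 4456500224 + 10224 + 3646227456\right) \frac{1}{60} = \left(-810275040\right) \frac{1}{60} = -13504584$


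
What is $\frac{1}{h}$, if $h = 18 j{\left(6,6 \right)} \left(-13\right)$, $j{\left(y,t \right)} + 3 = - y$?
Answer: $\frac{1}{2106} \approx 0.00047483$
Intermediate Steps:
$j{\left(y,t \right)} = -3 - y$
$h = 2106$ ($h = 18 \left(-3 - 6\right) \left(-13\right) = 18 \left(-9\right) \left(-13\right) = \left(-162\right) \left(-13\right) = 2106$)
$\frac{1}{h} = \frac{1}{2106}$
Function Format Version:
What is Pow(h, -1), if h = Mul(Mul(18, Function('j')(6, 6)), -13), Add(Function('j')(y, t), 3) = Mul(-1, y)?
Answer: Rational(1, 2106) ≈ 0.00047483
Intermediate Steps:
Function('j')(y, t) = Add(-3, Mul(-1, y))
h = 2106 (h = Mul(Mul(18, Add(-3, Mul(-1, 6))), -13) = Mul(Mul(18, Add(-3, -6)), -13) = Mul(Mul(18, -9), -13) = Mul(-162, -13) = 2106)
Pow(h, -1) = Pow(2106, -1) = Rational(1, 2106)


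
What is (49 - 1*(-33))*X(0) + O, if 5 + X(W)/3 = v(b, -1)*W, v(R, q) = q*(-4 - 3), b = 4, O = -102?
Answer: -1332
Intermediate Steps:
v(R, q) = -7*q (v(R, q) = q*(-7) = -7*q)
X(W) = -15 + 21*W (X(W) = -15 + 3*((-7*(-1))*W) = -15 + 3*(7*W) = -15 + 21*W)
(49 - 1*(-33))*X(0) + O = (49 - 1*(-33))*(-15 + 21*0) - 102 = (49 + 33)*(-15 + 0) - 102 = 82*(-15) - 102 = -1230 - 102 = -1332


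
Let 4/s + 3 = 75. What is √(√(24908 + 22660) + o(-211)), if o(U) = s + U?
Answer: √(-7594 + 144*√2973)/6 ≈ 2.6752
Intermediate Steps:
s = 1/18 (s = 4/(-3 + 75) = 4/72 = 4*(1/72) = 1/18 ≈ 0.055556)
o(U) = 1/18 + U
√(√(24908 + 22660) + o(-211)) = √(√(24908 + 22660) + (1/18 - 211)) = √(√47568 - 3797/18) = √(4*√2973 - 3797/18) = √(-3797/18 + 4*√2973)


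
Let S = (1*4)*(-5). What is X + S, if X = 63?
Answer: 43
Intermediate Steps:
S = -20 (S = 4*(-5) = -20)
X + S = 63 - 20 = 43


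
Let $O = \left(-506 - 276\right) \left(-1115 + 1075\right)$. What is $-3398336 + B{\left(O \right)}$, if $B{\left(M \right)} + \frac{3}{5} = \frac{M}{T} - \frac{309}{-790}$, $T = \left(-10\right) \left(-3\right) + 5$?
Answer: $- \frac{3757571399}{1106} \approx -3.3974 \cdot 10^{6}$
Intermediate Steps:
$T = 35$ ($T = 30 + 5 = 35$)
$O = 31280$ ($O = \left(-782\right) \left(-40\right) = 31280$)
$B{\left(M \right)} = - \frac{33}{158} + \frac{M}{35}$ ($B{\left(M \right)} = - \frac{3}{5} + \left(\frac{M}{35} - \frac{309}{-790}\right) = - \frac{3}{5} + \left(M \frac{1}{35} - - \frac{309}{790}\right) = - \frac{3}{5} + \left(\frac{M}{35} + \frac{309}{790}\right) = - \frac{3}{5} + \left(\frac{309}{790} + \frac{M}{35}\right) = - \frac{33}{158} + \frac{M}{35}$)
$-3398336 + B{\left(O \right)} = -3398336 + \left(- \frac{33}{158} + \frac{1}{35} \cdot 31280\right) = -3398336 + \left(- \frac{33}{158} + \frac{6256}{7}\right) = -3398336 + \frac{988217}{1106} = - \frac{3757571399}{1106}$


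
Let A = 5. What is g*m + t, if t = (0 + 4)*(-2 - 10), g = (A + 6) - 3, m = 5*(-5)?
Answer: -248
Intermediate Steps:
m = -25
g = 8 (g = (5 + 6) - 3 = 11 - 3 = 8)
t = -48 (t = 4*(-12) = -48)
g*m + t = 8*(-25) - 48 = -200 - 48 = -248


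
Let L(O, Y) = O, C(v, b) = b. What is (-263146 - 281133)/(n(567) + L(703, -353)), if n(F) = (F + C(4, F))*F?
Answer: -544279/643681 ≈ -0.84557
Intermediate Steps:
n(F) = 2*F**2 (n(F) = (F + F)*F = (2*F)*F = 2*F**2)
(-263146 - 281133)/(n(567) + L(703, -353)) = (-263146 - 281133)/(2*567**2 + 703) = -544279/(2*321489 + 703) = -544279/(642978 + 703) = -544279/643681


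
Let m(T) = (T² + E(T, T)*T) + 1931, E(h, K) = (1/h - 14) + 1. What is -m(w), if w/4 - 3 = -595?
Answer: -5640140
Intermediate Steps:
E(h, K) = -13 + 1/h (E(h, K) = (-14 + 1/h) + 1 = -13 + 1/h)
w = -2368 (w = 12 + 4*(-595) = 12 - 2380 = -2368)
m(T) = 1931 + T² + T*(-13 + 1/T) (m(T) = (T² + (-13 + 1/T)*T) + 1931 = (T² + T*(-13 + 1/T)) + 1931 = 1931 + T² + T*(-13 + 1/T))
-m(w) = -(1932 + (-2368)² - 13*(-2368)) = -(1932 + 5607424 + 30784) = -1*5640140 = -5640140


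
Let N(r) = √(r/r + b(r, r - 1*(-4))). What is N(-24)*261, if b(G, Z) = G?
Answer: 261*I*√23 ≈ 1251.7*I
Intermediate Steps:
N(r) = √(1 + r) (N(r) = √(r/r + r) = √(1 + r))
N(-24)*261 = √(1 - 24)*261 = √(-23)*261 = (I*√23)*261 = 261*I*√23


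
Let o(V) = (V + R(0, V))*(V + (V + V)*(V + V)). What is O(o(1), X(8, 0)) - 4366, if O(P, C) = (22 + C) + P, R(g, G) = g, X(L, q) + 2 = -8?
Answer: -4349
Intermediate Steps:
X(L, q) = -10 (X(L, q) = -2 - 8 = -10)
o(V) = V*(V + 4*V²) (o(V) = (V + 0)*(V + (V + V)*(V + V)) = V*(V + (2*V)*(2*V)) = V*(V + 4*V²))
O(P, C) = 22 + C + P
O(o(1), X(8, 0)) - 4366 = (22 - 10 + 1²*(1 + 4*1)) - 4366 = (22 - 10 + 1*(1 + 4)) - 4366 = (22 - 10 + 1*5) - 4366 = (22 - 10 + 5) - 4366 = 17 - 4366 = -4349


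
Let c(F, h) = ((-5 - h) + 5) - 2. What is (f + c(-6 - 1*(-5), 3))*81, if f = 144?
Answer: 11259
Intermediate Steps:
c(F, h) = -2 - h (c(F, h) = -h - 2 = -2 - h)
(f + c(-6 - 1*(-5), 3))*81 = (144 + (-2 - 1*3))*81 = (144 + (-2 - 3))*81 = (144 - 5)*81 = 139*81 = 11259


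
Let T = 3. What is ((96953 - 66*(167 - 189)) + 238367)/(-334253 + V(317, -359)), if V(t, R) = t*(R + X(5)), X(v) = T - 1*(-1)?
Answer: -84193/111697 ≈ -0.75376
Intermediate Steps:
X(v) = 4 (X(v) = 3 - 1*(-1) = 3 + 1 = 4)
V(t, R) = t*(4 + R) (V(t, R) = t*(R + 4) = t*(4 + R))
((96953 - 66*(167 - 189)) + 238367)/(-334253 + V(317, -359)) = ((96953 - 66*(167 - 189)) + 238367)/(-334253 + 317*(4 - 359)) = ((96953 - 66*(-22)) + 238367)/(-334253 + 317*(-355)) = ((96953 + 1452) + 238367)/(-334253 - 112535) = (98405 + 238367)/(-446788) = 336772*(-1/446788) = -84193/111697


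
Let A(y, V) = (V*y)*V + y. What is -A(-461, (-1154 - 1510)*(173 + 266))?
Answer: 630519332141837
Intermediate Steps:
A(y, V) = y + y*V² (A(y, V) = y*V² + y = y + y*V²)
-A(-461, (-1154 - 1510)*(173 + 266)) = -(-461)*(1 + ((-1154 - 1510)*(173 + 266))²) = -(-461)*(1 + (-2664*439)²) = -(-461)*(1 + (-1169496)²) = -(-461)*(1 + 1367720894016) = -(-461)*1367720894017 = -1*(-630519332141837) = 630519332141837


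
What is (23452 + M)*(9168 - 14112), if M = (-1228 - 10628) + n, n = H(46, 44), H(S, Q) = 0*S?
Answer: -57330624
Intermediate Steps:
H(S, Q) = 0
n = 0
M = -11856 (M = (-1228 - 10628) + 0 = -11856 + 0 = -11856)
(23452 + M)*(9168 - 14112) = (23452 - 11856)*(9168 - 14112) = 11596*(-4944) = -57330624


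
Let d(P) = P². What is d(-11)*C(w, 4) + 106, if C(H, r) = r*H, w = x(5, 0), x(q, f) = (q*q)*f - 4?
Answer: -1830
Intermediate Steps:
x(q, f) = -4 + f*q² (x(q, f) = q²*f - 4 = f*q² - 4 = -4 + f*q²)
w = -4 (w = -4 + 0*5² = -4 + 0*25 = -4 + 0 = -4)
C(H, r) = H*r
d(-11)*C(w, 4) + 106 = (-11)²*(-4*4) + 106 = 121*(-16) + 106 = -1936 + 106 = -1830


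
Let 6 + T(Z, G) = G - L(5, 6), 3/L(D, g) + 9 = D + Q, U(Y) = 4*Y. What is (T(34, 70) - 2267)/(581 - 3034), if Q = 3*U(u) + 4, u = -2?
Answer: 17623/19624 ≈ 0.89803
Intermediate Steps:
Q = -20 (Q = 3*(4*(-2)) + 4 = 3*(-8) + 4 = -24 + 4 = -20)
L(D, g) = 3/(-29 + D) (L(D, g) = 3/(-9 + (D - 20)) = 3/(-9 + (-20 + D)) = 3/(-29 + D))
T(Z, G) = -47/8 + G (T(Z, G) = -6 + (G - 3/(-29 + 5)) = -6 + (G - 3/(-24)) = -6 + (G - 3*(-1)/24) = -6 + (G - 1*(-1/8)) = -6 + (G + 1/8) = -6 + (1/8 + G) = -47/8 + G)
(T(34, 70) - 2267)/(581 - 3034) = ((-47/8 + 70) - 2267)/(581 - 3034) = (513/8 - 2267)/(-2453) = -17623/8*(-1/2453) = 17623/19624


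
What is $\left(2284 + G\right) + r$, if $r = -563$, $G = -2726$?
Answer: $-1005$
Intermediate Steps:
$\left(2284 + G\right) + r = \left(2284 - 2726\right) - 563 = -442 - 563 = -1005$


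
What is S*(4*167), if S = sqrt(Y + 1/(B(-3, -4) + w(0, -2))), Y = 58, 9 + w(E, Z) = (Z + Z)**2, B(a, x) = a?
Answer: 334*sqrt(233) ≈ 5098.3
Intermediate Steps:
w(E, Z) = -9 + 4*Z**2 (w(E, Z) = -9 + (Z + Z)**2 = -9 + (2*Z)**2 = -9 + 4*Z**2)
S = sqrt(233)/2 (S = sqrt(58 + 1/(-3 + (-9 + 4*(-2)**2))) = sqrt(58 + 1/(-3 + (-9 + 4*4))) = sqrt(58 + 1/(-3 + (-9 + 16))) = sqrt(58 + 1/(-3 + 7)) = sqrt(58 + 1/4) = sqrt(233/4) = sqrt(233)/2 ≈ 7.6322)
S*(4*167) = (sqrt(233)/2)*(4*167) = (sqrt(233)/2)*668 = 334*sqrt(233)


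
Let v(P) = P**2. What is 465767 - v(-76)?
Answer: 459991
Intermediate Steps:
465767 - v(-76) = 465767 - 1*(-76)**2 = 465767 - 1*5776 = 465767 - 5776 = 459991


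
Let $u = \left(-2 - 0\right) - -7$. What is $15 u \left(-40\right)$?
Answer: $-3000$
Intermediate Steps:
$u = 5$ ($u = \left(-2 + 0\right) + 7 = -2 + 7 = 5$)
$15 u \left(-40\right) = 15 \cdot 5 \left(-40\right) = 75 \left(-40\right) = -3000$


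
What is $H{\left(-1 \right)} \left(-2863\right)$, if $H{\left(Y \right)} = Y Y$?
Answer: $-2863$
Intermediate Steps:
$H{\left(Y \right)} = Y^{2}$
$H{\left(-1 \right)} \left(-2863\right) = \left(-1\right)^{2} \left(-2863\right) = 1 \left(-2863\right) = -2863$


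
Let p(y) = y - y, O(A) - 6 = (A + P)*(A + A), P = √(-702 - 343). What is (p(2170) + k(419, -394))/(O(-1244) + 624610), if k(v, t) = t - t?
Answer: 0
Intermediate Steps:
P = I*√1045 (P = √(-1045) = I*√1045 ≈ 32.326*I)
O(A) = 6 + 2*A*(A + I*√1045) (O(A) = 6 + (A + I*√1045)*(A + A) = 6 + (A + I*√1045)*(2*A) = 6 + 2*A*(A + I*√1045))
p(y) = 0
k(v, t) = 0
(p(2170) + k(419, -394))/(O(-1244) + 624610) = (0 + 0)/((6 + 2*(-1244)² + 2*I*(-1244)*√1045) + 624610) = 0/((6 + 2*1547536 - 2488*I*√1045) + 624610) = 0/((6 + 3095072 - 2488*I*√1045) + 624610) = 0/((3095078 - 2488*I*√1045) + 624610) = 0/(3719688 - 2488*I*√1045) = 0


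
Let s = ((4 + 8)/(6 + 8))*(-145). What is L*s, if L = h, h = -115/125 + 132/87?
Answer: -2598/35 ≈ -74.229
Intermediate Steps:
h = 433/725 (h = -115*1/125 + 132*(1/87) = -23/25 + 44/29 = 433/725 ≈ 0.59724)
L = 433/725 ≈ 0.59724
s = -870/7 (s = (12/14)*(-145) = (12*(1/14))*(-145) = (6/7)*(-145) = -870/7 ≈ -124.29)
L*s = (433/725)*(-870/7) = -2598/35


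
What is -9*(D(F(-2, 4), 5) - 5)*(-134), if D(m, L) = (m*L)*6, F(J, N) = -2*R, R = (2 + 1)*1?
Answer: -223110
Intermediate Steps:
R = 3 (R = 3*1 = 3)
F(J, N) = -6 (F(J, N) = -2*3 = -6)
D(m, L) = 6*L*m (D(m, L) = (L*m)*6 = 6*L*m)
-9*(D(F(-2, 4), 5) - 5)*(-134) = -9*(6*5*(-6) - 5)*(-134) = -9*(-180 - 5)*(-134) = -9*(-185)*(-134) = 1665*(-134) = -223110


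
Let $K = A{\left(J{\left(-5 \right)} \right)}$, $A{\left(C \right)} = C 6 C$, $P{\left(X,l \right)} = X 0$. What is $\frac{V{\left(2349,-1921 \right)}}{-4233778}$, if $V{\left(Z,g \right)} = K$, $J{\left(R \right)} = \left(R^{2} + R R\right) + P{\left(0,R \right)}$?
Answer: $- \frac{7500}{2116889} \approx -0.0035429$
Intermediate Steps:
$P{\left(X,l \right)} = 0$
$J{\left(R \right)} = 2 R^{2}$ ($J{\left(R \right)} = \left(R^{2} + R R\right) + 0 = \left(R^{2} + R^{2}\right) + 0 = 2 R^{2} + 0 = 2 R^{2}$)
$A{\left(C \right)} = 6 C^{2}$ ($A{\left(C \right)} = 6 C C = 6 C^{2}$)
$K = 15000$ ($K = 6 \left(2 \left(-5\right)^{2}\right)^{2} = 6 \left(2 \cdot 25\right)^{2} = 6 \cdot 50^{2} = 6 \cdot 2500 = 15000$)
$V{\left(Z,g \right)} = 15000$
$\frac{V{\left(2349,-1921 \right)}}{-4233778} = \frac{15000}{-4233778} = 15000 \left(- \frac{1}{4233778}\right) = - \frac{7500}{2116889}$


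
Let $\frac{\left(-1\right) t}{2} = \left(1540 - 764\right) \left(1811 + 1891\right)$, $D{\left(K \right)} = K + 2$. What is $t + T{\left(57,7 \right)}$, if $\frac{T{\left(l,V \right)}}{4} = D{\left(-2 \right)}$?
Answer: $-5745504$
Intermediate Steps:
$D{\left(K \right)} = 2 + K$
$T{\left(l,V \right)} = 0$ ($T{\left(l,V \right)} = 4 \left(2 - 2\right) = 4 \cdot 0 = 0$)
$t = -5745504$ ($t = - 2 \left(1540 - 764\right) \left(1811 + 1891\right) = - 2 \cdot 776 \cdot 3702 = \left(-2\right) 2872752 = -5745504$)
$t + T{\left(57,7 \right)} = -5745504 + 0 = -5745504$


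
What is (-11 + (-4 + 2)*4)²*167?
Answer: 60287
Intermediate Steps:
(-11 + (-4 + 2)*4)²*167 = (-11 - 2*4)²*167 = (-11 - 8)²*167 = (-19)²*167 = 361*167 = 60287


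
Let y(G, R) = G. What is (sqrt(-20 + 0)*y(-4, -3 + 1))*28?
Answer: -224*I*sqrt(5) ≈ -500.88*I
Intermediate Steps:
(sqrt(-20 + 0)*y(-4, -3 + 1))*28 = (sqrt(-20 + 0)*(-4))*28 = (sqrt(-20)*(-4))*28 = ((2*I*sqrt(5))*(-4))*28 = -8*I*sqrt(5)*28 = -224*I*sqrt(5)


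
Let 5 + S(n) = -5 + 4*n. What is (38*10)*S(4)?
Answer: 2280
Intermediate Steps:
S(n) = -10 + 4*n (S(n) = -5 + (-5 + 4*n) = -10 + 4*n)
(38*10)*S(4) = (38*10)*(-10 + 4*4) = 380*(-10 + 16) = 380*6 = 2280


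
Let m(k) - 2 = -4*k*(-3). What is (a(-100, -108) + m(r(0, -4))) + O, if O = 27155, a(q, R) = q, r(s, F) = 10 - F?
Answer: 27225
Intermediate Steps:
m(k) = 2 + 12*k (m(k) = 2 - 4*k*(-3) = 2 + 12*k)
(a(-100, -108) + m(r(0, -4))) + O = (-100 + (2 + 12*(10 - 1*(-4)))) + 27155 = (-100 + (2 + 12*(10 + 4))) + 27155 = (-100 + (2 + 12*14)) + 27155 = (-100 + (2 + 168)) + 27155 = (-100 + 170) + 27155 = 70 + 27155 = 27225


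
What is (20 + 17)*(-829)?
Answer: -30673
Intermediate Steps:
(20 + 17)*(-829) = 37*(-829) = -30673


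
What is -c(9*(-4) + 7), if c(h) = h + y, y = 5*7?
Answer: -6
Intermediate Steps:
y = 35
c(h) = 35 + h (c(h) = h + 35 = 35 + h)
-c(9*(-4) + 7) = -(35 + (9*(-4) + 7)) = -(35 + (-36 + 7)) = -(35 - 29) = -1*6 = -6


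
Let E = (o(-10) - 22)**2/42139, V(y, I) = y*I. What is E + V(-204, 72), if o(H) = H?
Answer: -618936608/42139 ≈ -14688.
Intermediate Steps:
V(y, I) = I*y
E = 1024/42139 (E = (-10 - 22)**2/42139 = (-32)**2*(1/42139) = 1024*(1/42139) = 1024/42139 ≈ 0.024301)
E + V(-204, 72) = 1024/42139 + 72*(-204) = 1024/42139 - 14688 = -618936608/42139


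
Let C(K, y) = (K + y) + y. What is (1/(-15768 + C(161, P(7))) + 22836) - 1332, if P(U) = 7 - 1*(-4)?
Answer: 335139839/15585 ≈ 21504.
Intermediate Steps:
P(U) = 11 (P(U) = 7 + 4 = 11)
C(K, y) = K + 2*y
(1/(-15768 + C(161, P(7))) + 22836) - 1332 = (1/(-15768 + (161 + 2*11)) + 22836) - 1332 = (1/(-15768 + (161 + 22)) + 22836) - 1332 = (1/(-15768 + 183) + 22836) - 1332 = (1/(-15585) + 22836) - 1332 = (-1/15585 + 22836) - 1332 = 355899059/15585 - 1332 = 335139839/15585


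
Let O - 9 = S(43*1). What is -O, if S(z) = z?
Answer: -52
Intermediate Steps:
O = 52 (O = 9 + 43*1 = 9 + 43 = 52)
-O = -1*52 = -52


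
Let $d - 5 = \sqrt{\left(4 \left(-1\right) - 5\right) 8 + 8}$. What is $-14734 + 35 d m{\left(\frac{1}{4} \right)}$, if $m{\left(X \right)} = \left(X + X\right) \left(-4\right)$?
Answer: $-15084 - 560 i \approx -15084.0 - 560.0 i$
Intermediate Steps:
$m{\left(X \right)} = - 8 X$ ($m{\left(X \right)} = 2 X \left(-4\right) = - 8 X$)
$d = 5 + 8 i$ ($d = 5 + \sqrt{\left(4 \left(-1\right) - 5\right) 8 + 8} = 5 + \sqrt{\left(-4 - 5\right) 8 + 8} = 5 + \sqrt{\left(-9\right) 8 + 8} = 5 + \sqrt{-72 + 8} = 5 + \sqrt{-64} = 5 + 8 i \approx 5.0 + 8.0 i$)
$-14734 + 35 d m{\left(\frac{1}{4} \right)} = -14734 + 35 \left(5 + 8 i\right) \left(- \frac{8}{4}\right) = -14734 + \left(175 + 280 i\right) \left(\left(-8\right) \frac{1}{4}\right) = -14734 + \left(175 + 280 i\right) \left(-2\right) = -14734 - \left(350 + 560 i\right) = -15084 - 560 i$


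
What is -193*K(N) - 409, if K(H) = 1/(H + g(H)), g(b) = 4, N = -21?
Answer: -6760/17 ≈ -397.65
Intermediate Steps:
K(H) = 1/(4 + H) (K(H) = 1/(H + 4) = 1/(4 + H))
-193*K(N) - 409 = -193/(4 - 21) - 409 = -193/(-17) - 409 = -193*(-1/17) - 409 = 193/17 - 409 = -6760/17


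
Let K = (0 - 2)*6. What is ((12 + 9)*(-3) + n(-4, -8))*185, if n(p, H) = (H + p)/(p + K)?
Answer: -46065/4 ≈ -11516.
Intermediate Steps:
K = -12 (K = -2*6 = -12)
n(p, H) = (H + p)/(-12 + p) (n(p, H) = (H + p)/(p - 12) = (H + p)/(-12 + p))
((12 + 9)*(-3) + n(-4, -8))*185 = ((12 + 9)*(-3) + (-8 - 4)/(-12 - 4))*185 = (21*(-3) - 12/(-16))*185 = (-63 - 1/16*(-12))*185 = (-63 + ¾)*185 = -249/4*185 = -46065/4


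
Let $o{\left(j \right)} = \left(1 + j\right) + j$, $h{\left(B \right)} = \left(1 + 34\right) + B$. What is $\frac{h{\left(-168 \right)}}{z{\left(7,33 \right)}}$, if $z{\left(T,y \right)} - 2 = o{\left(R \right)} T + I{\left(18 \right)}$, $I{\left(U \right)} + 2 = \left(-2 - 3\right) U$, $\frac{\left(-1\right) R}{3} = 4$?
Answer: $\frac{133}{251} \approx 0.52988$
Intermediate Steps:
$R = -12$ ($R = \left(-3\right) 4 = -12$)
$h{\left(B \right)} = 35 + B$
$o{\left(j \right)} = 1 + 2 j$
$I{\left(U \right)} = -2 - 5 U$ ($I{\left(U \right)} = -2 + \left(-2 - 3\right) U = -2 - 5 U$)
$z{\left(T,y \right)} = -90 - 23 T$ ($z{\left(T,y \right)} = 2 + \left(\left(1 + 2 \left(-12\right)\right) T - 92\right) = 2 + \left(\left(1 - 24\right) T - 92\right) = 2 - \left(92 + 23 T\right) = -90 - 23 T$)
$\frac{h{\left(-168 \right)}}{z{\left(7,33 \right)}} = \frac{35 - 168}{-90 - 161} = - \frac{133}{-90 - 161} = - \frac{133}{-251} = \left(-133\right) \left(- \frac{1}{251}\right) = \frac{133}{251}$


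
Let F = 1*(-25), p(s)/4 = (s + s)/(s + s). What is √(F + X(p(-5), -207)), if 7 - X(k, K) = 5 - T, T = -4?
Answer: 3*I*√3 ≈ 5.1962*I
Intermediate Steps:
p(s) = 4 (p(s) = 4*((s + s)/(s + s)) = 4*((2*s)/((2*s))) = 4*((2*s)*(1/(2*s))) = 4*1 = 4)
X(k, K) = -2 (X(k, K) = 7 - (5 - 1*(-4)) = 7 - (5 + 4) = 7 - 1*9 = 7 - 9 = -2)
F = -25
√(F + X(p(-5), -207)) = √(-25 - 2) = √(-27) = 3*I*√3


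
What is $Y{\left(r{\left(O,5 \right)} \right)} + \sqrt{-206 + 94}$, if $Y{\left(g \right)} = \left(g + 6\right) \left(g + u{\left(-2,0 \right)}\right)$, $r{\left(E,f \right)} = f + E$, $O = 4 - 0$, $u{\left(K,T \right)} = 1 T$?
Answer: $135 + 4 i \sqrt{7} \approx 135.0 + 10.583 i$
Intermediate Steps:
$u{\left(K,T \right)} = T$
$O = 4$ ($O = 4 + 0 = 4$)
$r{\left(E,f \right)} = E + f$
$Y{\left(g \right)} = g \left(6 + g\right)$ ($Y{\left(g \right)} = \left(g + 6\right) \left(g + 0\right) = \left(6 + g\right) g = g \left(6 + g\right)$)
$Y{\left(r{\left(O,5 \right)} \right)} + \sqrt{-206 + 94} = \left(4 + 5\right) \left(6 + \left(4 + 5\right)\right) + \sqrt{-206 + 94} = 9 \left(6 + 9\right) + \sqrt{-112} = 9 \cdot 15 + 4 i \sqrt{7} = 135 + 4 i \sqrt{7}$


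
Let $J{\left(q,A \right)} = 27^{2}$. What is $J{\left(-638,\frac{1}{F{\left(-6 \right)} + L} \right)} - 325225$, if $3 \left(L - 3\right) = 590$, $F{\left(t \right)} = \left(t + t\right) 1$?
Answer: $-324496$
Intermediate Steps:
$F{\left(t \right)} = 2 t$ ($F{\left(t \right)} = 2 t 1 = 2 t$)
$L = \frac{599}{3}$ ($L = 3 + \frac{1}{3} \cdot 590 = 3 + \frac{590}{3} = \frac{599}{3} \approx 199.67$)
$J{\left(q,A \right)} = 729$
$J{\left(-638,\frac{1}{F{\left(-6 \right)} + L} \right)} - 325225 = 729 - 325225 = -324496$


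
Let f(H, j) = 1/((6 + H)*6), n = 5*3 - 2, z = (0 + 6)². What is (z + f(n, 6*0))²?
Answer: 16851025/12996 ≈ 1296.6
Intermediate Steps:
z = 36 (z = 6² = 36)
n = 13 (n = 15 - 2 = 13)
f(H, j) = 1/(36 + 6*H)
(z + f(n, 6*0))² = (36 + 1/(6*(6 + 13)))² = (36 + (⅙)/19)² = (36 + (⅙)*(1/19))² = (36 + 1/114)² = (4105/114)² = 16851025/12996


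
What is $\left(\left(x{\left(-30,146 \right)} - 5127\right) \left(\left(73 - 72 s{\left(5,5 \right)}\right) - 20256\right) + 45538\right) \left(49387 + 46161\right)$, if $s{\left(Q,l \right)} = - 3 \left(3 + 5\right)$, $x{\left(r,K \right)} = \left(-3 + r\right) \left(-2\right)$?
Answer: $8928606403564$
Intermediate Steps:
$x{\left(r,K \right)} = 6 - 2 r$
$s{\left(Q,l \right)} = -24$ ($s{\left(Q,l \right)} = \left(-3\right) 8 = -24$)
$\left(\left(x{\left(-30,146 \right)} - 5127\right) \left(\left(73 - 72 s{\left(5,5 \right)}\right) - 20256\right) + 45538\right) \left(49387 + 46161\right) = \left(\left(\left(6 - -60\right) - 5127\right) \left(\left(73 - -1728\right) - 20256\right) + 45538\right) \left(49387 + 46161\right) = \left(\left(\left(6 + 60\right) - 5127\right) \left(\left(73 + 1728\right) - 20256\right) + 45538\right) 95548 = \left(\left(66 - 5127\right) \left(1801 - 20256\right) + 45538\right) 95548 = \left(\left(-5061\right) \left(-18455\right) + 45538\right) 95548 = \left(93400755 + 45538\right) 95548 = 93446293 \cdot 95548 = 8928606403564$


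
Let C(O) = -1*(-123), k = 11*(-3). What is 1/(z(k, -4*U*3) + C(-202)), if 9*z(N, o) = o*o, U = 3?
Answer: 1/267 ≈ 0.0037453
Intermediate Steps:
k = -33
C(O) = 123
z(N, o) = o²/9 (z(N, o) = (o*o)/9 = o²/9)
1/(z(k, -4*U*3) + C(-202)) = 1/((-4*3*3)²/9 + 123) = 1/((-12*3)²/9 + 123) = 1/((⅑)*(-36)² + 123) = 1/((⅑)*1296 + 123) = 1/(144 + 123) = 1/267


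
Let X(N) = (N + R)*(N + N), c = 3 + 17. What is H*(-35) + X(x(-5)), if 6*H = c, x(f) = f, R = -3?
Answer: -110/3 ≈ -36.667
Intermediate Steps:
c = 20
X(N) = 2*N*(-3 + N) (X(N) = (N - 3)*(N + N) = (-3 + N)*(2*N) = 2*N*(-3 + N))
H = 10/3 (H = (1/6)*20 = 10/3 ≈ 3.3333)
H*(-35) + X(x(-5)) = (10/3)*(-35) + 2*(-5)*(-3 - 5) = -350/3 + 2*(-5)*(-8) = -350/3 + 80 = -110/3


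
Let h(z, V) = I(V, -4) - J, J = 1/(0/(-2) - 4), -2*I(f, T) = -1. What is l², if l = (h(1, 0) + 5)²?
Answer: 279841/256 ≈ 1093.1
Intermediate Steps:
I(f, T) = ½ (I(f, T) = -½*(-1) = ½)
J = -¼ (J = 1/(0*(-½) - 4) = 1/(0 - 4) = 1/(-4) = -¼ ≈ -0.25000)
h(z, V) = ¾ (h(z, V) = ½ - 1*(-¼) = ½ + ¼ = ¾)
l = 529/16 (l = (¾ + 5)² = (23/4)² = 529/16 ≈ 33.063)
l² = (529/16)² = 279841/256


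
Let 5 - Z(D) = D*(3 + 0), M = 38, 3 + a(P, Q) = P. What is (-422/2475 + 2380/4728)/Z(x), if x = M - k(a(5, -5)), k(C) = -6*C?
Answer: -324607/141396750 ≈ -0.0022957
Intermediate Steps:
a(P, Q) = -3 + P
x = 50 (x = 38 - (-6)*(-3 + 5) = 38 - (-6)*2 = 38 - 1*(-12) = 38 + 12 = 50)
Z(D) = 5 - 3*D (Z(D) = 5 - D*(3 + 0) = 5 - D*3 = 5 - 3*D)
(-422/2475 + 2380/4728)/Z(x) = (-422/2475 + 2380/4728)/(5 - 3*50) = (-422*1/2475 + 2380*(1/4728))/(5 - 150) = (-422/2475 + 595/1182)/(-145) = (324607/975150)*(-1/145) = -324607/141396750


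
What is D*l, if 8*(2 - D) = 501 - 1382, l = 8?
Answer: 897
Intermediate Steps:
D = 897/8 (D = 2 - (501 - 1382)/8 = 2 - ⅛*(-881) = 2 + 881/8 = 897/8 ≈ 112.13)
D*l = (897/8)*8 = 897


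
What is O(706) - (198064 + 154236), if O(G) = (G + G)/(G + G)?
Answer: -352299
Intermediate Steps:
O(G) = 1 (O(G) = (2*G)/((2*G)) = (2*G)*(1/(2*G)) = 1)
O(706) - (198064 + 154236) = 1 - (198064 + 154236) = 1 - 1*352300 = 1 - 352300 = -352299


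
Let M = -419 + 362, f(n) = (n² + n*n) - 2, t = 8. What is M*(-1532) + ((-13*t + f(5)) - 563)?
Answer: 86705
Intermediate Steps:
f(n) = -2 + 2*n² (f(n) = (n² + n²) - 2 = 2*n² - 2 = -2 + 2*n²)
M = -57
M*(-1532) + ((-13*t + f(5)) - 563) = -57*(-1532) + ((-13*8 + (-2 + 2*5²)) - 563) = 87324 + ((-104 + (-2 + 2*25)) - 563) = 87324 + ((-104 + (-2 + 50)) - 563) = 87324 + ((-104 + 48) - 563) = 87324 + (-56 - 563) = 87324 - 619 = 86705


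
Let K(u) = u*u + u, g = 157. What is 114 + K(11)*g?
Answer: 20838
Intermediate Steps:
K(u) = u + u² (K(u) = u² + u = u + u²)
114 + K(11)*g = 114 + (11*(1 + 11))*157 = 114 + (11*12)*157 = 114 + 132*157 = 114 + 20724 = 20838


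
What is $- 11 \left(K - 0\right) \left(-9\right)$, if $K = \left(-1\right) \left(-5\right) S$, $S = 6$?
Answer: $2970$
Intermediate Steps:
$K = 30$ ($K = \left(-1\right) \left(-5\right) 6 = 5 \cdot 6 = 30$)
$- 11 \left(K - 0\right) \left(-9\right) = - 11 \left(30 - 0\right) \left(-9\right) = - 11 \left(30 + 0\right) \left(-9\right) = \left(-11\right) 30 \left(-9\right) = \left(-330\right) \left(-9\right) = 2970$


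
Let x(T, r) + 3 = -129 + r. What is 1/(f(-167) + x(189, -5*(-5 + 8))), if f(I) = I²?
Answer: 1/27742 ≈ 3.6046e-5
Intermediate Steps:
x(T, r) = -132 + r (x(T, r) = -3 + (-129 + r) = -132 + r)
1/(f(-167) + x(189, -5*(-5 + 8))) = 1/((-167)² + (-132 - 5*(-5 + 8))) = 1/(27889 + (-132 - 5*3)) = 1/(27889 + (-132 - 15)) = 1/(27889 - 147) = 1/27742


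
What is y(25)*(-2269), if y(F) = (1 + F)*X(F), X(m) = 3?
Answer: -176982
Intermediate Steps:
y(F) = 3 + 3*F (y(F) = (1 + F)*3 = 3 + 3*F)
y(25)*(-2269) = (3 + 3*25)*(-2269) = (3 + 75)*(-2269) = 78*(-2269) = -176982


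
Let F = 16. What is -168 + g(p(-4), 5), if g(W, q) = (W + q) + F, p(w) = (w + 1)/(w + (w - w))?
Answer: -585/4 ≈ -146.25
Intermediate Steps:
p(w) = (1 + w)/w (p(w) = (1 + w)/(w + 0) = (1 + w)/w)
g(W, q) = 16 + W + q (g(W, q) = (W + q) + 16 = 16 + W + q)
-168 + g(p(-4), 5) = -168 + (16 + (1 - 4)/(-4) + 5) = -168 + (16 - ¼*(-3) + 5) = -168 + (16 + ¾ + 5) = -168 + 87/4 = -585/4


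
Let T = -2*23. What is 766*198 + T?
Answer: 151622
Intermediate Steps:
T = -46
766*198 + T = 766*198 - 46 = 151668 - 46 = 151622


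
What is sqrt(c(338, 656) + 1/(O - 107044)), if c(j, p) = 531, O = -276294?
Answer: sqrt(78029399428226)/383338 ≈ 23.043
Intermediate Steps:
sqrt(c(338, 656) + 1/(O - 107044)) = sqrt(531 + 1/(-276294 - 107044)) = sqrt(531 + 1/(-383338)) = sqrt(531 - 1/383338) = sqrt(203552477/383338) = sqrt(78029399428226)/383338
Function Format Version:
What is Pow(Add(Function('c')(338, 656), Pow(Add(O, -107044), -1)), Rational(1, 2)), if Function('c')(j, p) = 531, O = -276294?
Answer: Mul(Rational(1, 383338), Pow(78029399428226, Rational(1, 2))) ≈ 23.043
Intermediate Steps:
Pow(Add(Function('c')(338, 656), Pow(Add(O, -107044), -1)), Rational(1, 2)) = Pow(Add(531, Pow(Add(-276294, -107044), -1)), Rational(1, 2)) = Pow(Add(531, Pow(-383338, -1)), Rational(1, 2)) = Pow(Add(531, Rational(-1, 383338)), Rational(1, 2)) = Pow(Rational(203552477, 383338), Rational(1, 2)) = Mul(Rational(1, 383338), Pow(78029399428226, Rational(1, 2)))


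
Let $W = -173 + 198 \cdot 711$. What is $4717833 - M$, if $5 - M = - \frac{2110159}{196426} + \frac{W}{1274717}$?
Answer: $\frac{19365291573536323}{4104714122} \approx 4.7178 \cdot 10^{6}$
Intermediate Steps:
$W = 140605$ ($W = -173 + 140778 = 140605$)
$M = \frac{64166801303}{4104714122}$ ($M = 5 - \left(- \frac{2110159}{196426} + \frac{140605}{1274717}\right) = 5 - \left(\left(-2110159\right) \frac{1}{196426} + 140605 \cdot \frac{1}{1274717}\right) = 5 - \left(- \frac{2110159}{196426} + \frac{2305}{20897}\right) = 5 - - \frac{43643230693}{4104714122} = 5 + \frac{43643230693}{4104714122} = \frac{64166801303}{4104714122} \approx 15.632$)
$4717833 - M = 4717833 - \frac{64166801303}{4104714122} = \frac{19365291573536323}{4104714122}$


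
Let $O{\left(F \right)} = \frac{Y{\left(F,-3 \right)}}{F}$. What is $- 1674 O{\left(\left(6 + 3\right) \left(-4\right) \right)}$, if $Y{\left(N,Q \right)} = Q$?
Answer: $- \frac{279}{2} \approx -139.5$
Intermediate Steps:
$O{\left(F \right)} = - \frac{3}{F}$
$- 1674 O{\left(\left(6 + 3\right) \left(-4\right) \right)} = - 1674 \left(- \frac{3}{\left(6 + 3\right) \left(-4\right)}\right) = - 1674 \left(- \frac{3}{9 \left(-4\right)}\right) = - 1674 \left(- \frac{3}{-36}\right) = - 1674 \left(\left(-3\right) \left(- \frac{1}{36}\right)\right) = \left(-1674\right) \frac{1}{12} = - \frac{279}{2}$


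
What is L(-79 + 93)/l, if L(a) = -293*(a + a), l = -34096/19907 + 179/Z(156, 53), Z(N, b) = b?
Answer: -1236543212/250895 ≈ -4928.5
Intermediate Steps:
l = 1756265/1055071 (l = -34096/19907 + 179/53 = 1756265/1055071 ≈ 1.6646)
L(a) = -586*a
L(-79 + 93)/l = (-586*(-79 + 93))/(1756265/1055071) = -586*14*(1055071/1756265) = -8204*1055071/1756265 = -1236543212/250895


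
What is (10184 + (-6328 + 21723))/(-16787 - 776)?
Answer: -25579/17563 ≈ -1.4564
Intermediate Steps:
(10184 + (-6328 + 21723))/(-16787 - 776) = (10184 + 15395)/(-17563) = 25579*(-1/17563) = -25579/17563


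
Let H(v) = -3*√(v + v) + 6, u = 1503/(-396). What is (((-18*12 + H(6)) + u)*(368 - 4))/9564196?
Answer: -856037/105206156 - 546*√3/2391049 ≈ -0.0085323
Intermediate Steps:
u = -167/44 (u = 1503*(-1/396) = -167/44 ≈ -3.7955)
H(v) = 6 - 3*√2*√v (H(v) = -3*√2*√v + 6 = 6 - 3*√2*√v)
(((-18*12 + H(6)) + u)*(368 - 4))/9564196 = (((-18*12 + (6 - 3*√2*√6)) - 167/44)*(368 - 4))/9564196 = (((-216 + (6 - 6*√3)) - 167/44)*364)*(1/9564196) = (((-210 - 6*√3) - 167/44)*364)*(1/9564196) = ((-9407/44 - 6*√3)*364)*(1/9564196) = (-856037/11 - 2184*√3)*(1/9564196) = -856037/105206156 - 546*√3/2391049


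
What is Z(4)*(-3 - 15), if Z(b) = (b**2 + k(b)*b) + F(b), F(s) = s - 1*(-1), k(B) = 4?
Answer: -666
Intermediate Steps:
F(s) = 1 + s (F(s) = s + 1 = 1 + s)
Z(b) = 1 + b**2 + 5*b (Z(b) = (b**2 + 4*b) + (1 + b) = 1 + b**2 + 5*b)
Z(4)*(-3 - 15) = (1 + 4**2 + 5*4)*(-3 - 15) = (1 + 16 + 20)*(-18) = 37*(-18) = -666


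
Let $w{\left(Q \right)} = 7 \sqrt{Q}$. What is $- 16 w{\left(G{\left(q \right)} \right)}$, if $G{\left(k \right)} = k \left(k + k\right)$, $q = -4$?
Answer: $- 448 \sqrt{2} \approx -633.57$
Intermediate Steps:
$G{\left(k \right)} = 2 k^{2}$ ($G{\left(k \right)} = k 2 k = 2 k^{2}$)
$- 16 w{\left(G{\left(q \right)} \right)} = - 16 \cdot 7 \sqrt{2 \left(-4\right)^{2}} = - 16 \cdot 7 \sqrt{2 \cdot 16} = - 16 \cdot 7 \sqrt{32} = - 16 \cdot 7 \cdot 4 \sqrt{2} = - 16 \cdot 28 \sqrt{2} = - 448 \sqrt{2}$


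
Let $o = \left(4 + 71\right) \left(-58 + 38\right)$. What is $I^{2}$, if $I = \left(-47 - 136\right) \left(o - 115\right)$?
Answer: $87346847025$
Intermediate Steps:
$o = -1500$ ($o = 75 \left(-20\right) = -1500$)
$I = 295545$ ($I = \left(-47 - 136\right) \left(-1500 - 115\right) = \left(-183\right) \left(-1615\right) = 295545$)
$I^{2} = 295545^{2} = 87346847025$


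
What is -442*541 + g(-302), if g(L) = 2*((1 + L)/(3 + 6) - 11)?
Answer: -2152898/9 ≈ -2.3921e+5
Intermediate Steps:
g(L) = -196/9 + 2*L/9 (g(L) = 2*((1 + L)/9 - 11) = 2*((1 + L)*(⅑) - 11) = 2*((⅑ + L/9) - 11) = 2*(-98/9 + L/9) = -196/9 + 2*L/9)
-442*541 + g(-302) = -442*541 + (-196/9 + (2/9)*(-302)) = -239122 + (-196/9 - 604/9) = -239122 - 800/9 = -2152898/9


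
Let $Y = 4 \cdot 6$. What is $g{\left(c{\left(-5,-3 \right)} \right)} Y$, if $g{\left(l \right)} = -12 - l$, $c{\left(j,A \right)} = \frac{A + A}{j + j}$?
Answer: $- \frac{1512}{5} \approx -302.4$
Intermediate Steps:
$c{\left(j,A \right)} = \frac{A}{j}$ ($c{\left(j,A \right)} = \frac{2 A}{2 j} = 2 A \frac{1}{2 j} = \frac{A}{j}$)
$Y = 24$
$g{\left(c{\left(-5,-3 \right)} \right)} Y = \left(-12 - - \frac{3}{-5}\right) 24 = \left(-12 - \left(-3\right) \left(- \frac{1}{5}\right)\right) 24 = \left(-12 - \frac{3}{5}\right) 24 = \left(- \frac{63}{5}\right) 24 = - \frac{1512}{5}$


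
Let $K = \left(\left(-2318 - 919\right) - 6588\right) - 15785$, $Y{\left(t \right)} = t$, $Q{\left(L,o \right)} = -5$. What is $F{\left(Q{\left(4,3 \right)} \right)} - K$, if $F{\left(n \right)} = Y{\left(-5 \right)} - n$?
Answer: $25610$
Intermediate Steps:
$F{\left(n \right)} = -5 - n$
$K = -25610$ ($K = \left(-3237 - 6588\right) - 15785 = -9825 - 15785 = -25610$)
$F{\left(Q{\left(4,3 \right)} \right)} - K = \left(-5 - -5\right) - -25610 = \left(-5 + 5\right) + 25610 = 0 + 25610 = 25610$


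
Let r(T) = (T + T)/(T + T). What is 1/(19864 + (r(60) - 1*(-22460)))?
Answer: 1/42325 ≈ 2.3627e-5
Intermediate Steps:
r(T) = 1 (r(T) = (2*T)/((2*T)) = (2*T)*(1/(2*T)) = 1)
1/(19864 + (r(60) - 1*(-22460))) = 1/(19864 + (1 - 1*(-22460))) = 1/(19864 + (1 + 22460)) = 1/(19864 + 22461) = 1/42325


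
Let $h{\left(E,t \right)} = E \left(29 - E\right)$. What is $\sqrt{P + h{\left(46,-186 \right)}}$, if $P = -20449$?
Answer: $3 i \sqrt{2359} \approx 145.71 i$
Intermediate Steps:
$\sqrt{P + h{\left(46,-186 \right)}} = \sqrt{-20449 + 46 \left(29 - 46\right)} = \sqrt{-20449 + 46 \left(-17\right)} = \sqrt{-20449 - 782} = \sqrt{-21231} = 3 i \sqrt{2359}$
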